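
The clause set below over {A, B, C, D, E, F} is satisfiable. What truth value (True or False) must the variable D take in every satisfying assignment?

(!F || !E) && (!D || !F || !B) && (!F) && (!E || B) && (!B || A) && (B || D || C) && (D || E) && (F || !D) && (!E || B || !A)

False

Suppose D = true.
Unit clause (!F) forces F = false.
That conflicts with the unit clause (F).
So every satisfying assignment has D = False.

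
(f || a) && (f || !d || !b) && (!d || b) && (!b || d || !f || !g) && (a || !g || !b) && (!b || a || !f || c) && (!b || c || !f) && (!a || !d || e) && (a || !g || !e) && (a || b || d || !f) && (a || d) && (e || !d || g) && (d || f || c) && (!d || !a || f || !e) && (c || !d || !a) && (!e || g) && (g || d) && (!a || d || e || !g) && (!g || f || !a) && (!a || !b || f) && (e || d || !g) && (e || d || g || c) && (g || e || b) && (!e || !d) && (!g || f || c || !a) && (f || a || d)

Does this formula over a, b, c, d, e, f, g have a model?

Yes

Branch on f: set f = true.
Branch on d: set d = false.
From the singleton clause (a), a = true.
From the singleton clause (g), g = true.
From the singleton clause (!b), b = false.
From the singleton clause (e), e = true.
No clause remains; c is free.
A satisfying assignment: a: true,  b: false,  c: false,  d: false,  e: true,  f: true,  g: true.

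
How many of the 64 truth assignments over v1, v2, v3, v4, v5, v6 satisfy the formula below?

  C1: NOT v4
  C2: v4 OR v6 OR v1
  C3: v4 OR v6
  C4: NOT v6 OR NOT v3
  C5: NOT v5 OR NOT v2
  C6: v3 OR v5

There are 2^6 = 64 truth assignments over (v1, v2, v3, v4, v5, v6).
Split on v5. With v5 = true, the clauses containing v5 are satisfied and NOT v5 drops from the rest; 2 of the 2^5 = 32 assignments to the other variables satisfy what remains.
With v5 = false, by the same count on the reduced clause set, 0 assignments work.
(One model: v1=F, v2=F, v3=F, v4=F, v5=T, v6=T.)
Total: 2 + 0 = 2.

2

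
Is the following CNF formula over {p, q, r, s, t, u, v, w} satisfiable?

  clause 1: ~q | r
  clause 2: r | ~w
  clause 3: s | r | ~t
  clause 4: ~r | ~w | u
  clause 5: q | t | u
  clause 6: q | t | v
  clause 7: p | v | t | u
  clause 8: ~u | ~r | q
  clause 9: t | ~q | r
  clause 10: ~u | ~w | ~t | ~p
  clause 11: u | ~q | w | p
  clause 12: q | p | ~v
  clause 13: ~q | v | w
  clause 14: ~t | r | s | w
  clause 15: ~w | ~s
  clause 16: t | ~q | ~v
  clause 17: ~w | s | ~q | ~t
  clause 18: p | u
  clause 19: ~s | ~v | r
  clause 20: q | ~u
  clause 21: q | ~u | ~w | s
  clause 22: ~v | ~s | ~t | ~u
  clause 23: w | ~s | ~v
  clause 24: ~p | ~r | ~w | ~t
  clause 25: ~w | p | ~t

Case q = 0:
Unit clause (~u) forces u = 0.
Unit clause (t) forces t = 1.
Unit clause (p) forces p = 1.
Case r = 1:
Unit clause (~w) forces w = 0.
Case s = 0:
No clause remains; v is free.
A satisfying assignment: p: 1, q: 0, r: 1, s: 0, t: 1, u: 0, v: 0, w: 0.

Yes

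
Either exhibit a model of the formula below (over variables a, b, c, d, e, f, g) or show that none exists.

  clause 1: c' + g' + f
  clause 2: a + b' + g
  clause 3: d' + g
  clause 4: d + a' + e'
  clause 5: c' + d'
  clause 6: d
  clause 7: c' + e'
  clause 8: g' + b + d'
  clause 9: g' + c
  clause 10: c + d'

The clause (d) is unit, so d = 1.
The clause (g) is unit, so g = 1.
The clause (c') is unit, so c = 0.
Now (c) is unsatisfied and unit — conflict.

UNSATISFIABLE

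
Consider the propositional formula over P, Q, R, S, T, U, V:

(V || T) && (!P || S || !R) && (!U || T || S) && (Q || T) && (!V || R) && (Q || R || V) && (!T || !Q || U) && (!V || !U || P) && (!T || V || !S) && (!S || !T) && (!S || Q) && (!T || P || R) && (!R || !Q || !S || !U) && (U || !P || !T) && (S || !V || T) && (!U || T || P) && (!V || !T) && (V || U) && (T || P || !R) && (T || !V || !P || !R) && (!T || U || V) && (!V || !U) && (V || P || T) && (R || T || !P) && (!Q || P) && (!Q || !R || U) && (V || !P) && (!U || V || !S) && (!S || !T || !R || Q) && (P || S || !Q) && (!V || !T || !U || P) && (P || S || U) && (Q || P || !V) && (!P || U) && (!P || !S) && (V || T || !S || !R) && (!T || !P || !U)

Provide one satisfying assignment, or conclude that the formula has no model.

Case V = false:
From the singleton clause (T), T = true.
From the singleton clause (!S), S = false.
From the singleton clause (U), U = true.
From the singleton clause (!P), P = false.
From the singleton clause (R), R = true.
From the singleton clause (!Q), Q = false.
Every clause now holds.

P=false, Q=false, R=true, S=false, T=true, U=true, V=false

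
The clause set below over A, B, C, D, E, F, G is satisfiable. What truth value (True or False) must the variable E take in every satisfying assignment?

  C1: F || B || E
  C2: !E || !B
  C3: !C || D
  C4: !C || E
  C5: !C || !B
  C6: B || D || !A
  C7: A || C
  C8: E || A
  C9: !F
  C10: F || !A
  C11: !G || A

True

Suppose E = false.
From the singleton clause (!C), C = false.
From the singleton clause (A), A = true.
From the singleton clause (!F), F = false.
That conflicts with the unit clause (F).
So every satisfying assignment has E = True.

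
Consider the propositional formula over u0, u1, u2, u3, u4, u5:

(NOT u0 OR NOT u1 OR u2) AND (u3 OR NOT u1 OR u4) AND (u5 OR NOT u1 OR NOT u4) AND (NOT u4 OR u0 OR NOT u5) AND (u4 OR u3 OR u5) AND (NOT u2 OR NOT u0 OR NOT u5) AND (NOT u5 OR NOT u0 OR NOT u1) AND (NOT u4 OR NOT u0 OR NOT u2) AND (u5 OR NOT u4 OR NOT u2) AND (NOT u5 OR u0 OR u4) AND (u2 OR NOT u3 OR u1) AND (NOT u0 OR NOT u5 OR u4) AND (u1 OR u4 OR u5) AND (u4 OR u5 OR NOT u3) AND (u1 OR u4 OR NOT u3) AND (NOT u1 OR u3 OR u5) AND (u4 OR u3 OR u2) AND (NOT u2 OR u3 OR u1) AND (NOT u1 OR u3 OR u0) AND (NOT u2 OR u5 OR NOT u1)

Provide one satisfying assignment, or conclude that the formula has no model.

u0: true; u1: false; u2: false; u3: false; u4: true; u5: true

Branch on u0: set u0 = true.
Branch on u1: set u1 = false.
Branch on u2: set u2 = false.
Unit clause (NOT u3) forces u3 = false.
Unit clause (u4) forces u4 = true.
No clause remains; u5 is free.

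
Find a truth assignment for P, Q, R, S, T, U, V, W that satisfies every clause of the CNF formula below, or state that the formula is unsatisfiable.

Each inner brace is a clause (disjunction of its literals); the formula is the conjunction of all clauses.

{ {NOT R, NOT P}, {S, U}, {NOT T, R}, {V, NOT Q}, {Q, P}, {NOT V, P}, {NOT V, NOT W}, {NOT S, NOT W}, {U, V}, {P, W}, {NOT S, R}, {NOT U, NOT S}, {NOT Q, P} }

P=true, Q=false, R=false, S=false, T=false, U=true, V=true, W=false

Try R = false.
The clause (NOT T) is unit, so T = false.
The clause (NOT S) is unit, so S = false.
The clause (U) is unit, so U = true.
Try V = true.
The clause (P) is unit, so P = true.
The clause (NOT W) is unit, so W = false.
No clause remains; Q is free.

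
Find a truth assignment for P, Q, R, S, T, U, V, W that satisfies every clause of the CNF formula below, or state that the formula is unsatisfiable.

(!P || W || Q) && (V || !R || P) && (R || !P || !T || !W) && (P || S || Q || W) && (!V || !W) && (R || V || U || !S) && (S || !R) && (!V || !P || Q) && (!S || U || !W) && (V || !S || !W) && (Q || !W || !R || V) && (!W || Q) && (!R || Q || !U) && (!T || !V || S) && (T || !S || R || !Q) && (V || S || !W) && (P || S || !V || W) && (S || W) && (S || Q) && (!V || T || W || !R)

P ↦ true, Q ↦ true, R ↦ true, S ↦ true, T ↦ true, U ↦ false, V ↦ false, W ↦ false

Branch on V: set V = false.
Branch on R: set R = true.
(P) alone gives P = true.
(S) alone gives S = true.
(!W) alone gives W = false.
(Q) alone gives Q = true.
All clauses hold; T, U can take either value.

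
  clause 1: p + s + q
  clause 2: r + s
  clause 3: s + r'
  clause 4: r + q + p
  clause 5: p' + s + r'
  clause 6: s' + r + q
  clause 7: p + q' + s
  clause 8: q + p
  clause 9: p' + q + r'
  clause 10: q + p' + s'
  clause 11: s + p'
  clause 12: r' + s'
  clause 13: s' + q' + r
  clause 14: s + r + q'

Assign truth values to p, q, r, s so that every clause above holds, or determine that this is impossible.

Branch on r: set r = 1.
(s) alone gives s = 1.
Now (s') is unsatisfied and unit — conflict.
Backtrack on r: now try r = 0.
(s) alone gives s = 1.
(q) alone gives q = 1.
Now (q') is unsatisfied and unit — conflict.
Neither r = 1 nor r = 0 works.

UNSATISFIABLE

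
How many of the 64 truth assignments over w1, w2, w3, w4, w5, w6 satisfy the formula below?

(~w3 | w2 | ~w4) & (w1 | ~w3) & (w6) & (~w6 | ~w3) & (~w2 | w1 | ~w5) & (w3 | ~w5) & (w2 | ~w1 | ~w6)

6

There are 2^6 = 64 truth assignments over (w1, w2, w3, w4, w5, w6).
Split on w5. With w5 = 1, the clauses containing w5 are satisfied and ~w5 drops from the rest; 0 of the 2^5 = 32 assignments to the other variables satisfy what remains.
With w5 = 0, by the same count on the reduced clause set, 6 assignments work.
(One model: w1=F, w2=F, w3=F, w4=F, w5=F, w6=T.)
Total: 0 + 6 = 6.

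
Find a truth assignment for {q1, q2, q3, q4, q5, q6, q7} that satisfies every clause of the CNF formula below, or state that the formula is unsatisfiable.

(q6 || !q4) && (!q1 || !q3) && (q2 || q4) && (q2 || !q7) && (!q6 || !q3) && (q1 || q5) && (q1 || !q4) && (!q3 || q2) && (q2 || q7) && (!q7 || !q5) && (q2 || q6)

Suppose q6 = false.
From the singleton clause (!q4), q4 = false.
From the singleton clause (q2), q2 = true.
Suppose q1 = true.
From the singleton clause (!q3), q3 = false.
Suppose q7 = true.
From the singleton clause (!q5), q5 = false.
All clauses are satisfied.

q1=true,  q2=true,  q3=false,  q4=false,  q5=false,  q6=false,  q7=true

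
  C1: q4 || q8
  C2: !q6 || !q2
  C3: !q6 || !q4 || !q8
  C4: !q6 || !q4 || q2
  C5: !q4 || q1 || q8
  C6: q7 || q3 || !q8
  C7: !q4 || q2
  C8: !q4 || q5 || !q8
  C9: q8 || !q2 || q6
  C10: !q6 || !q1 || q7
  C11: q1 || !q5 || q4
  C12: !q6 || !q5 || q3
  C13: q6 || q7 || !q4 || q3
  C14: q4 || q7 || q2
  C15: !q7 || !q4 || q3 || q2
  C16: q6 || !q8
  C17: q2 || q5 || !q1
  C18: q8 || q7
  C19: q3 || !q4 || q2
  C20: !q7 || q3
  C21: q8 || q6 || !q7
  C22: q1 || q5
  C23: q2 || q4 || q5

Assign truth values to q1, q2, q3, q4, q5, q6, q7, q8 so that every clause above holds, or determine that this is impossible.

q1=true,  q2=false,  q3=true,  q4=false,  q5=true,  q6=true,  q7=true,  q8=true

Case q4 = false:
From the singleton clause (q8), q8 = true.
From the singleton clause (q6), q6 = true.
From the singleton clause (!q2), q2 = false.
From the singleton clause (q7), q7 = true.
From the singleton clause (q3), q3 = true.
From the singleton clause (q5), q5 = true.
From the singleton clause (q1), q1 = true.
Every clause now holds.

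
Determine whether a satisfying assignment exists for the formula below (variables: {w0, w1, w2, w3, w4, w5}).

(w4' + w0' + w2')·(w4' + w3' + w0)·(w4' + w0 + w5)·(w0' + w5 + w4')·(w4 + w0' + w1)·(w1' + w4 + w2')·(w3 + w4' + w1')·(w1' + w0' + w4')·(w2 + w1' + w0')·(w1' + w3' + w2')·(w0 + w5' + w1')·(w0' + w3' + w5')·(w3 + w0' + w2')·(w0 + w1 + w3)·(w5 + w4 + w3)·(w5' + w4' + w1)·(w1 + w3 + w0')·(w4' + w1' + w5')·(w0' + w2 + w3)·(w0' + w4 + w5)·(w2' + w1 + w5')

Try w4 = 0.
Try w0 = 0.
Try w1 = 0.
The clause (w3) is unit, so w3 = 1.
Try w2 = 0.
Every clause is now satisfied; w5 is unconstrained.
A satisfying assignment: w0 ↦ 0, w1 ↦ 0, w2 ↦ 0, w3 ↦ 1, w4 ↦ 0, w5 ↦ 0.

Yes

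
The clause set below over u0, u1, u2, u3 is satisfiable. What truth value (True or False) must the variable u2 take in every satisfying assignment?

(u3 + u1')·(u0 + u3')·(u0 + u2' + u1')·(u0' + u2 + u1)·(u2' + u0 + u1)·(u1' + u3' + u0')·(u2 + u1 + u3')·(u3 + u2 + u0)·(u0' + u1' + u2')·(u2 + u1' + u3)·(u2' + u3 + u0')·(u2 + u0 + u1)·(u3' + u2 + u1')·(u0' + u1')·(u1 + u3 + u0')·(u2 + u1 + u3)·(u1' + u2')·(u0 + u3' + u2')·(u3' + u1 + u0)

Suppose u2 = 0.
Case u3 = 1:
(u0) alone gives u0 = 1.
(u1) alone gives u1 = 1.
That conflicts with the unit clause (u1').
Backtrack on u3: now try u3 = 0.
(u1') alone gives u1 = 0.
That conflicts with the unit clause (u1).
Both values of u3 lead to a conflict.
So every satisfying assignment has u2 = True.

True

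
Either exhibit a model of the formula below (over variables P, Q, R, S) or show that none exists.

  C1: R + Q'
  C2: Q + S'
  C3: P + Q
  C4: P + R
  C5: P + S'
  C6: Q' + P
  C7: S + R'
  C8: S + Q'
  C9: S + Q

P ↦ 1, Q ↦ 1, R ↦ 1, S ↦ 1

Suppose R = 1.
From the singleton clause (S), S = 1.
From the singleton clause (Q), Q = 1.
From the singleton clause (P), P = 1.
This assignment satisfies each clause.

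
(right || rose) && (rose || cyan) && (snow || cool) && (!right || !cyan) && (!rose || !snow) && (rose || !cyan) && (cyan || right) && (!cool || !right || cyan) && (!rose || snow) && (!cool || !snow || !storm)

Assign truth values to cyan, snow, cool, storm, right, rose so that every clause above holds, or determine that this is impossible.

UNSATISFIABLE

Branch on right: set right = true.
Unit clause (!cyan) forces cyan = false.
Unit clause (rose) forces rose = true.
Unit clause (!snow) forces snow = false.
That conflicts with the unit clause (snow).
Backtrack on right: now try right = false.
Unit clause (rose) forces rose = true.
Unit clause (!snow) forces snow = false.
That conflicts with the unit clause (snow).
Neither right = true nor right = false works.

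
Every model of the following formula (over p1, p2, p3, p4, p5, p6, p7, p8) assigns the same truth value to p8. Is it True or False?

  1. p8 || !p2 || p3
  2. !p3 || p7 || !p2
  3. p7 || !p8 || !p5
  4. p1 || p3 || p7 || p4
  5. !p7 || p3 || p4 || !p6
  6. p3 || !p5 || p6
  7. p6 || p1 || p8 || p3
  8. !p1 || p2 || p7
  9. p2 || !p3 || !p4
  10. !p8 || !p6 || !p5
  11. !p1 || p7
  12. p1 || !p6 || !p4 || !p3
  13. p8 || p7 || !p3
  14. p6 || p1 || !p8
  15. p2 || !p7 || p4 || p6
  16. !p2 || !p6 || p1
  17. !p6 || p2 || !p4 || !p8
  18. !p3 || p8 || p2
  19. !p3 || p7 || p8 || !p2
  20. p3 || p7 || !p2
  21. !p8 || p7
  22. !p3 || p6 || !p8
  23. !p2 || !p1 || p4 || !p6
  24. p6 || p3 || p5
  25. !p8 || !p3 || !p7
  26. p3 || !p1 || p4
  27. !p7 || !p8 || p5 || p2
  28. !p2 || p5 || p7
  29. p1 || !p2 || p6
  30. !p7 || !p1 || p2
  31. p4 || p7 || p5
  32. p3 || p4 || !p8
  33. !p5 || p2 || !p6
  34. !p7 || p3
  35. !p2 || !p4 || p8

Suppose p8 = true.
(p7) alone gives p7 = true.
(!p3) alone gives p3 = false.
But (p3) is also a unit clause — contradiction.
So every satisfying assignment has p8 = False.

False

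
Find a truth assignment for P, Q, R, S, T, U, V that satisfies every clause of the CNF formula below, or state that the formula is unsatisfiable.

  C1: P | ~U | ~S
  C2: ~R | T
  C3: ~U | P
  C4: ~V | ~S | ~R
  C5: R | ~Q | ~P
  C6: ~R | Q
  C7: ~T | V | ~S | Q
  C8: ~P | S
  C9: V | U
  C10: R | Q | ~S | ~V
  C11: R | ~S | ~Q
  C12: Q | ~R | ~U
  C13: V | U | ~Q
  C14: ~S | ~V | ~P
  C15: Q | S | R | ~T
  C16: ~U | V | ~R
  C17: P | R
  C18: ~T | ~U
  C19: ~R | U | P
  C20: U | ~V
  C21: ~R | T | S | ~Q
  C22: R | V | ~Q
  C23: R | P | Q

Suppose R = 0.
The clause (P) is unit, so P = 1.
The clause (~Q) is unit, so Q = 0.
The clause (S) is unit, so S = 1.
The clause (~V) is unit, so V = 0.
The clause (~T) is unit, so T = 0.
The clause (U) is unit, so U = 1.
Every clause now holds.

P: 1, Q: 0, R: 0, S: 1, T: 0, U: 1, V: 0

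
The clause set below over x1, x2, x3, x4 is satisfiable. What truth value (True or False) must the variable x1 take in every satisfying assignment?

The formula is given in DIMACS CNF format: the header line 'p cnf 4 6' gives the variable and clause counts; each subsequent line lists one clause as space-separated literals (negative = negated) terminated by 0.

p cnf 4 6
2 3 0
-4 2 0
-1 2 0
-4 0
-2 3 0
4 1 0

Suppose x1 = False.
(¬x4) alone gives x4 = False.
But (x4) is also a unit clause — contradiction.
So every satisfying assignment has x1 = True.

True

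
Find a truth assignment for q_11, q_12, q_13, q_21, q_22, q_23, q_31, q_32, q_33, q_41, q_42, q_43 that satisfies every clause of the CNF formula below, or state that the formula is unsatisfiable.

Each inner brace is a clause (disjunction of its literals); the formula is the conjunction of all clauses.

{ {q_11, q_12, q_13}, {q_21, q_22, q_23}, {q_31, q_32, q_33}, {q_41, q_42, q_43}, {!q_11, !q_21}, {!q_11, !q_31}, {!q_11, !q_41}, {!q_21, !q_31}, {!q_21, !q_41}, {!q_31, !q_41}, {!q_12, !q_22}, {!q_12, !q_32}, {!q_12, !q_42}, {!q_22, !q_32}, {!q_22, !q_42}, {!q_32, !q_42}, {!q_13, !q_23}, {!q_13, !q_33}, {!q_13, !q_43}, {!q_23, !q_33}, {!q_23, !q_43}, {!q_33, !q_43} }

Suppose q_11 = false.
Suppose q_12 = true.
The clause (!q_22) is unit, so q_22 = false.
The clause (!q_32) is unit, so q_32 = false.
The clause (!q_42) is unit, so q_42 = false.
Suppose q_21 = true.
The clause (!q_31) is unit, so q_31 = false.
The clause (q_33) is unit, so q_33 = true.
The clause (!q_41) is unit, so q_41 = false.
The clause (q_43) is unit, so q_43 = true.
But (!q_43) is also a unit clause — contradiction.
That branch fails; take q_21 = false instead.
The clause (q_23) is unit, so q_23 = true.
The clause (!q_13) is unit, so q_13 = false.
The clause (!q_33) is unit, so q_33 = false.
The clause (q_31) is unit, so q_31 = true.
The clause (!q_41) is unit, so q_41 = false.
The clause (q_43) is unit, so q_43 = true.
But (!q_43) is also a unit clause — contradiction.
Neither q_21 = true nor q_21 = false works.
That branch fails; take q_12 = false instead.
The clause (q_13) is unit, so q_13 = true.
The clause (!q_23) is unit, so q_23 = false.
The clause (!q_33) is unit, so q_33 = false.
The clause (!q_43) is unit, so q_43 = false.
Suppose q_21 = true.
The clause (!q_31) is unit, so q_31 = false.
The clause (q_32) is unit, so q_32 = true.
The clause (!q_41) is unit, so q_41 = false.
The clause (q_42) is unit, so q_42 = true.
But (!q_42) is also a unit clause — contradiction.
That branch fails; take q_21 = false instead.
The clause (q_22) is unit, so q_22 = true.
The clause (!q_32) is unit, so q_32 = false.
The clause (q_31) is unit, so q_31 = true.
The clause (!q_41) is unit, so q_41 = false.
The clause (q_42) is unit, so q_42 = true.
But (!q_42) is also a unit clause — contradiction.
Neither q_21 = true nor q_21 = false works.
Neither q_12 = true nor q_12 = false works.
That branch fails; take q_11 = true instead.
The clause (!q_21) is unit, so q_21 = false.
The clause (!q_31) is unit, so q_31 = false.
The clause (!q_41) is unit, so q_41 = false.
Suppose q_22 = true.
The clause (!q_12) is unit, so q_12 = false.
The clause (!q_32) is unit, so q_32 = false.
The clause (q_33) is unit, so q_33 = true.
The clause (!q_42) is unit, so q_42 = false.
The clause (q_43) is unit, so q_43 = true.
But (!q_43) is also a unit clause — contradiction.
That branch fails; take q_22 = false instead.
The clause (q_23) is unit, so q_23 = true.
The clause (!q_13) is unit, so q_13 = false.
The clause (!q_33) is unit, so q_33 = false.
The clause (q_32) is unit, so q_32 = true.
The clause (!q_12) is unit, so q_12 = false.
The clause (!q_42) is unit, so q_42 = false.
The clause (q_43) is unit, so q_43 = true.
But (!q_43) is also a unit clause — contradiction.
Neither q_22 = true nor q_22 = false works.
Neither q_11 = true nor q_11 = false works.

UNSATISFIABLE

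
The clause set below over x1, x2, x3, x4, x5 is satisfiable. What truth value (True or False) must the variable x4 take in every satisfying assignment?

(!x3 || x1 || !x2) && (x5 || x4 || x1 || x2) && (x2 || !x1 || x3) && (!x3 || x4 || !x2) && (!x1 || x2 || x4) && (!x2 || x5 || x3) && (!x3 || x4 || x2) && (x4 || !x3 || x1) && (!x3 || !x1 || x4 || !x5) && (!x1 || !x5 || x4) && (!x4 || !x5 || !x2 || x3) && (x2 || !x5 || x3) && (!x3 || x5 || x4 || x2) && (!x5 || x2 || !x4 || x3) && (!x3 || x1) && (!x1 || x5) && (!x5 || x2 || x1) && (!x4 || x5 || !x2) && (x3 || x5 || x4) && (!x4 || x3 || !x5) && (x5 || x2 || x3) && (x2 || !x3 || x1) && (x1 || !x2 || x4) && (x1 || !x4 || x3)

Suppose x4 = false.
Try x3 = false.
The clause (x5) is unit, so x5 = true.
The clause (!x1) is unit, so x1 = false.
The clause (x2) is unit, so x2 = true.
Now (!x2) is unsatisfied and unit — conflict.
That branch fails; take x3 = true instead.
The clause (!x2) is unit, so x2 = false.
Now (x2) is unsatisfied and unit — conflict.
Neither x3 = true nor x3 = false works.
So every satisfying assignment has x4 = True.

True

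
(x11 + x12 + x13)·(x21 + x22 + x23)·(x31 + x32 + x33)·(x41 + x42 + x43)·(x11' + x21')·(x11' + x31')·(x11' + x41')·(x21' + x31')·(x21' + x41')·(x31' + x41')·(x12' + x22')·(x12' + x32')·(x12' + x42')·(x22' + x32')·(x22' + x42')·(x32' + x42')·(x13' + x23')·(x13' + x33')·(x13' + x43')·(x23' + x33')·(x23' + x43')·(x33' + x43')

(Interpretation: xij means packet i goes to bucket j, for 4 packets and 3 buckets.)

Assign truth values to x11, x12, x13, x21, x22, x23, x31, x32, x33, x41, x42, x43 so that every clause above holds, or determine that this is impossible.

Suppose x11 = 0.
Suppose x12 = 1.
The clause (x22') is unit, so x22 = 0.
The clause (x32') is unit, so x32 = 0.
The clause (x42') is unit, so x42 = 0.
Suppose x21 = 1.
The clause (x31') is unit, so x31 = 0.
The clause (x33) is unit, so x33 = 1.
The clause (x41') is unit, so x41 = 0.
The clause (x43) is unit, so x43 = 1.
That conflicts with the unit clause (x43').
So x21 must be the other value — set x21 = 0.
The clause (x23) is unit, so x23 = 1.
The clause (x13') is unit, so x13 = 0.
The clause (x33') is unit, so x33 = 0.
The clause (x31) is unit, so x31 = 1.
The clause (x41') is unit, so x41 = 0.
The clause (x43) is unit, so x43 = 1.
That conflicts with the unit clause (x43').
Either choice for x21 ends in contradiction.
So x12 must be the other value — set x12 = 0.
The clause (x13) is unit, so x13 = 1.
The clause (x23') is unit, so x23 = 0.
The clause (x33') is unit, so x33 = 0.
The clause (x43') is unit, so x43 = 0.
Suppose x21 = 1.
The clause (x31') is unit, so x31 = 0.
The clause (x32) is unit, so x32 = 1.
The clause (x41') is unit, so x41 = 0.
The clause (x42) is unit, so x42 = 1.
That conflicts with the unit clause (x42').
So x21 must be the other value — set x21 = 0.
The clause (x22) is unit, so x22 = 1.
The clause (x32') is unit, so x32 = 0.
The clause (x31) is unit, so x31 = 1.
The clause (x41') is unit, so x41 = 0.
The clause (x42) is unit, so x42 = 1.
That conflicts with the unit clause (x42').
Either choice for x21 ends in contradiction.
Either choice for x12 ends in contradiction.
So x11 must be the other value — set x11 = 1.
The clause (x21') is unit, so x21 = 0.
The clause (x31') is unit, so x31 = 0.
The clause (x41') is unit, so x41 = 0.
Suppose x22 = 1.
The clause (x12') is unit, so x12 = 0.
The clause (x32') is unit, so x32 = 0.
The clause (x33) is unit, so x33 = 1.
The clause (x42') is unit, so x42 = 0.
The clause (x43) is unit, so x43 = 1.
That conflicts with the unit clause (x43').
So x22 must be the other value — set x22 = 0.
The clause (x23) is unit, so x23 = 1.
The clause (x13') is unit, so x13 = 0.
The clause (x33') is unit, so x33 = 0.
The clause (x32) is unit, so x32 = 1.
The clause (x12') is unit, so x12 = 0.
The clause (x42') is unit, so x42 = 0.
The clause (x43) is unit, so x43 = 1.
That conflicts with the unit clause (x43').
Either choice for x22 ends in contradiction.
Either choice for x11 ends in contradiction.

UNSATISFIABLE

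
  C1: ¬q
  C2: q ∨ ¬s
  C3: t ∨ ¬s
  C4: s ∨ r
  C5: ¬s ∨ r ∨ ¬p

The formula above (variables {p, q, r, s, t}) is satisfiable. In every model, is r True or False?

Suppose r = False.
From the singleton clause (¬q), q = False.
From the singleton clause (¬s), s = False.
But (s) is also a unit clause — contradiction.
So every satisfying assignment has r = True.

True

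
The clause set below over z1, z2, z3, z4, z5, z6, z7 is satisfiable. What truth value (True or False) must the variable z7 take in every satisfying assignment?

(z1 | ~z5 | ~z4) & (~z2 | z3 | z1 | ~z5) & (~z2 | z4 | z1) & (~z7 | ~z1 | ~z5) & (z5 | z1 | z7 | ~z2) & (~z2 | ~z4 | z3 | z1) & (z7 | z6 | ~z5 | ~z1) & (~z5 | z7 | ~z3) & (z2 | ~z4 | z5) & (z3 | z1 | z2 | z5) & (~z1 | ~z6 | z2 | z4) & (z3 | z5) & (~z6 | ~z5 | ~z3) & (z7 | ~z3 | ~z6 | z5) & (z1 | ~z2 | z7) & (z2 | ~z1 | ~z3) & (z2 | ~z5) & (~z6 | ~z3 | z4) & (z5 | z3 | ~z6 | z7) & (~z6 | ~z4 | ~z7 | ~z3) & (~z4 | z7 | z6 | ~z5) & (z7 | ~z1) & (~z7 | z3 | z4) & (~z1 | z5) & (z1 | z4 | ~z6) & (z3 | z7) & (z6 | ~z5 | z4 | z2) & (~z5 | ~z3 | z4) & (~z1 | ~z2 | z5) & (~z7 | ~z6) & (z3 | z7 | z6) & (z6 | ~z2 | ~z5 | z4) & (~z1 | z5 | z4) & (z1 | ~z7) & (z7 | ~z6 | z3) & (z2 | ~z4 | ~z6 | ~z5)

False

Suppose z7 = 1.
The clause (~z6) is unit, so z6 = 0.
The clause (z1) is unit, so z1 = 1.
The clause (~z5) is unit, so z5 = 0.
But (z5) is also a unit clause — contradiction.
So every satisfying assignment has z7 = False.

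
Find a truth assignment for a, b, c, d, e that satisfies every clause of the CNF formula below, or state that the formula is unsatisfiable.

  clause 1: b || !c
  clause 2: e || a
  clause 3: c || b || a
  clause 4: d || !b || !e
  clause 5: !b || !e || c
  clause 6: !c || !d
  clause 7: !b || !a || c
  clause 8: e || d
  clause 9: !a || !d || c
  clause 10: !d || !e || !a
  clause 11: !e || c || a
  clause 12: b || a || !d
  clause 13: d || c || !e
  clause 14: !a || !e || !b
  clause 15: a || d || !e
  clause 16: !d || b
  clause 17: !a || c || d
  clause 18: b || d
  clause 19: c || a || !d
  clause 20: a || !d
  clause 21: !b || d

Try b = true.
Unit clause (d) forces d = true.
Unit clause (!c) forces c = false.
Unit clause (!e) forces e = false.
Unit clause (a) forces a = true.
Now (!a) is unsatisfied and unit — conflict.
Undo b and try b = false.
Unit clause (!c) forces c = false.
Unit clause (a) forces a = true.
Unit clause (!d) forces d = false.
Now (d) is unsatisfied and unit — conflict.
Either choice for b ends in contradiction.

UNSATISFIABLE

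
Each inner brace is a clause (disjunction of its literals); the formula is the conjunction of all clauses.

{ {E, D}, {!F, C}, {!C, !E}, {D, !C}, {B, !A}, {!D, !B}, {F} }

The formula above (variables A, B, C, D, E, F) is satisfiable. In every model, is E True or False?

False

Suppose E = true.
The clause (!C) is unit, so C = false.
The clause (!F) is unit, so F = false.
Now (F) is unsatisfied and unit — conflict.
So every satisfying assignment has E = False.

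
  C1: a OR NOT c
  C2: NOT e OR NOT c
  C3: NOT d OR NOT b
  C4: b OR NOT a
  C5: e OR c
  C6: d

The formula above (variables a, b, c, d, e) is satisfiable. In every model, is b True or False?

False

Suppose b = true.
Unit clause (NOT d) forces d = false.
But (d) is also a unit clause — contradiction.
So every satisfying assignment has b = False.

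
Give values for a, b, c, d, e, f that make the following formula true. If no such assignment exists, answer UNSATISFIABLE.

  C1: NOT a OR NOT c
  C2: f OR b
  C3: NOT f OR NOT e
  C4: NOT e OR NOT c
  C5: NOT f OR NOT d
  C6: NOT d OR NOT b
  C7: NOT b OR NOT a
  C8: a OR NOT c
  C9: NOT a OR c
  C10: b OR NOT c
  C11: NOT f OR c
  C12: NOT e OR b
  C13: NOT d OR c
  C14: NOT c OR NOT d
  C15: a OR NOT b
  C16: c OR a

Suppose a = false.
The clause (NOT c) is unit, so c = false.
That conflicts with the unit clause (c).
So a must be the other value — set a = true.
The clause (NOT c) is unit, so c = false.
That conflicts with the unit clause (c).
Either choice for a ends in contradiction.

UNSATISFIABLE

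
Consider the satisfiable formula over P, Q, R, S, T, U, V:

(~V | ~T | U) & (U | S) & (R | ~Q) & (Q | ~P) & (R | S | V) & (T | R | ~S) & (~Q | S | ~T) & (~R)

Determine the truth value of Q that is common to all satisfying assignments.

False

Suppose Q = 1.
From the singleton clause (R), R = 1.
But (~R) is also a unit clause — contradiction.
So every satisfying assignment has Q = False.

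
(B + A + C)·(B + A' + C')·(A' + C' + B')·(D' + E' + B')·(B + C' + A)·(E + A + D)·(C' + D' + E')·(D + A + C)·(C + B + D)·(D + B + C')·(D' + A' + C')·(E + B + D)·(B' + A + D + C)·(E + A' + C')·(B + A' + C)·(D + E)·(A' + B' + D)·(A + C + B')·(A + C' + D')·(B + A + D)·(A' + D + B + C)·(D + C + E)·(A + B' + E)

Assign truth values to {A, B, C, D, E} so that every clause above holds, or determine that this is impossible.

Suppose D = 0.
The clause (E) is unit, so E = 1.
Suppose A = 0.
The clause (C) is unit, so C = 1.
The clause (B) is unit, so B = 1.
All clauses are satisfied.

A ↦ 0,  B ↦ 1,  C ↦ 1,  D ↦ 0,  E ↦ 1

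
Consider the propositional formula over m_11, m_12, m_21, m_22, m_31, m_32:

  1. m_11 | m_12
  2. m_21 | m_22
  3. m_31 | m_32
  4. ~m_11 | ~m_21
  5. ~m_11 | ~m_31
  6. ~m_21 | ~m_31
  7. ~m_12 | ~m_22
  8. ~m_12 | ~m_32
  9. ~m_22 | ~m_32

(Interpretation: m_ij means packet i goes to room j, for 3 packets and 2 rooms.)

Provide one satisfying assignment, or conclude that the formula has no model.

Try m_11 = 1.
Unit clause (~m_21) forces m_21 = 0.
Unit clause (m_22) forces m_22 = 1.
Unit clause (~m_31) forces m_31 = 0.
Unit clause (m_32) forces m_32 = 1.
That conflicts with the unit clause (~m_32).
So m_11 must be the other value — set m_11 = 0.
Unit clause (m_12) forces m_12 = 1.
Unit clause (~m_22) forces m_22 = 0.
Unit clause (m_21) forces m_21 = 1.
Unit clause (~m_31) forces m_31 = 0.
Unit clause (m_32) forces m_32 = 1.
That conflicts with the unit clause (~m_32).
Neither m_11 = 1 nor m_11 = 0 works.

UNSATISFIABLE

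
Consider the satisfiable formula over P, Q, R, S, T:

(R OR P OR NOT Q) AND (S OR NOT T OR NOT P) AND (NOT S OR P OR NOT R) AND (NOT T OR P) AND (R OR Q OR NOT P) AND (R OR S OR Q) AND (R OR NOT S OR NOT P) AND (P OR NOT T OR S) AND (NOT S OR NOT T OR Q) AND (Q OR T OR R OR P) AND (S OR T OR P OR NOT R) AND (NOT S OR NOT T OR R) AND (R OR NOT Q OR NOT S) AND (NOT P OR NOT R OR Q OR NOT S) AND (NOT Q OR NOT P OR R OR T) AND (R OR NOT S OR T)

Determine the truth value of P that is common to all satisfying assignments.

True

Suppose P = false.
The clause (NOT T) is unit, so T = false.
Suppose R = true.
The clause (NOT S) is unit, so S = false.
Now (S) is unsatisfied and unit — conflict.
Backtrack on R: now try R = false.
The clause (NOT Q) is unit, so Q = false.
Now (Q) is unsatisfied and unit — conflict.
Either choice for R ends in contradiction.
So every satisfying assignment has P = True.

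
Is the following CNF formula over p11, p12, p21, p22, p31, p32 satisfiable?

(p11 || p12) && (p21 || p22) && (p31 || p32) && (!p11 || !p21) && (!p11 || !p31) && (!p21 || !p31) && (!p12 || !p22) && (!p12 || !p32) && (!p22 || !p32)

Branch on p11: set p11 = true.
The clause (!p21) is unit, so p21 = false.
The clause (p22) is unit, so p22 = true.
The clause (!p31) is unit, so p31 = false.
The clause (p32) is unit, so p32 = true.
That conflicts with the unit clause (!p32).
That branch fails; take p11 = false instead.
The clause (p12) is unit, so p12 = true.
The clause (!p22) is unit, so p22 = false.
The clause (p21) is unit, so p21 = true.
The clause (!p31) is unit, so p31 = false.
The clause (p32) is unit, so p32 = true.
That conflicts with the unit clause (!p32).
Both values of p11 lead to a conflict.
No assignment satisfies every clause.

No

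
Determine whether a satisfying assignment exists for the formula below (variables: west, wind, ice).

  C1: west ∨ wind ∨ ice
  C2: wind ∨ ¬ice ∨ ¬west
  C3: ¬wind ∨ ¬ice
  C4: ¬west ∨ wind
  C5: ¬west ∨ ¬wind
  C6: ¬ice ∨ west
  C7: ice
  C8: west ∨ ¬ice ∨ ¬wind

No

(ice) alone gives ice = True.
(¬wind) alone gives wind = False.
(¬west) alone gives west = False.
But (west) is also a unit clause — contradiction.
No assignment satisfies every clause.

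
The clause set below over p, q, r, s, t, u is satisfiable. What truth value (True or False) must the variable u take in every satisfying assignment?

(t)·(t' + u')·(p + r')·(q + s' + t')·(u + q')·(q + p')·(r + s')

False

Suppose u = 1.
(t) alone gives t = 1.
That conflicts with the unit clause (t').
So every satisfying assignment has u = False.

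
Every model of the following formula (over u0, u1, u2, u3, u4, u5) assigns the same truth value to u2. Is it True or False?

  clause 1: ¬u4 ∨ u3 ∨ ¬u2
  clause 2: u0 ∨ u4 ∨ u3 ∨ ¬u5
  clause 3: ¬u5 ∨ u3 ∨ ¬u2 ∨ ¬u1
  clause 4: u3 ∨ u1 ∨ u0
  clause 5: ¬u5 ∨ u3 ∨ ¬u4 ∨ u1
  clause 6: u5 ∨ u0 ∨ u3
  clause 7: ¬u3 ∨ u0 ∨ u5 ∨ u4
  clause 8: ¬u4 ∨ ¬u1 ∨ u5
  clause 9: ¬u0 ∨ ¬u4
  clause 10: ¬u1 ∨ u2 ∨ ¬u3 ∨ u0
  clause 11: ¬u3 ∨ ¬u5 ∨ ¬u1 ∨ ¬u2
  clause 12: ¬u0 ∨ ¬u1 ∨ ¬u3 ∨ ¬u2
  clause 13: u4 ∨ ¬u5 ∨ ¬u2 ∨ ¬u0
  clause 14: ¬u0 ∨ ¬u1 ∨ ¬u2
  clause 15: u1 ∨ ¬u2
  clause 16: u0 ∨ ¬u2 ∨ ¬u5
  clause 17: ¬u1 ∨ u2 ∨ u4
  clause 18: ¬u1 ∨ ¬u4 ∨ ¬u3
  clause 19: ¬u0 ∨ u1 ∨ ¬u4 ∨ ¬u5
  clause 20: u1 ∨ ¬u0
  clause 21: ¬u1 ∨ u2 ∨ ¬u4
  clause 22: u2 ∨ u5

False

Suppose u2 = True.
From the singleton clause (u1), u1 = True.
From the singleton clause (¬u0), u0 = False.
From the singleton clause (¬u5), u5 = False.
From the singleton clause (u3), u3 = True.
From the singleton clause (u4), u4 = True.
Now (¬u4) is unsatisfied and unit — conflict.
So every satisfying assignment has u2 = False.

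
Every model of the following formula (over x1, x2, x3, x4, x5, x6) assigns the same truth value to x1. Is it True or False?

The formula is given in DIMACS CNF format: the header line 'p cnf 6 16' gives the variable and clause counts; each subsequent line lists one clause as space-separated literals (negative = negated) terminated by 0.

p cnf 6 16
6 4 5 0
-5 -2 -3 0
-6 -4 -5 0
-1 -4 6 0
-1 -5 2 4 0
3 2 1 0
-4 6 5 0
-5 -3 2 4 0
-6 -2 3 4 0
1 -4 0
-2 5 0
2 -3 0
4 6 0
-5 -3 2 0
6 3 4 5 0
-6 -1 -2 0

Suppose x1 = False.
From the singleton clause (¬x4), x4 = False.
From the singleton clause (x6), x6 = True.
Try x3 = True.
From the singleton clause (x2), x2 = True.
From the singleton clause (¬x5), x5 = False.
But (x5) is also a unit clause — contradiction.
That branch fails; take x3 = False instead.
From the singleton clause (x2), x2 = True.
But (¬x2) is also a unit clause — contradiction.
Both values of x3 lead to a conflict.
So every satisfying assignment has x1 = True.

True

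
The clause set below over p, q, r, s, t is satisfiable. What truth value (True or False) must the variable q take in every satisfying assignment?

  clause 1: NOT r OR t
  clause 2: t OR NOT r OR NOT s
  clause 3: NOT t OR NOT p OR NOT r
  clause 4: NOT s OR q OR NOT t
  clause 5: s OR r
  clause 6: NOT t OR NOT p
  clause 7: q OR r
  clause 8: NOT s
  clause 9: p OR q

True

Suppose q = false.
From the singleton clause (r), r = true.
From the singleton clause (t), t = true.
From the singleton clause (NOT p), p = false.
Now (p) is unsatisfied and unit — conflict.
So every satisfying assignment has q = True.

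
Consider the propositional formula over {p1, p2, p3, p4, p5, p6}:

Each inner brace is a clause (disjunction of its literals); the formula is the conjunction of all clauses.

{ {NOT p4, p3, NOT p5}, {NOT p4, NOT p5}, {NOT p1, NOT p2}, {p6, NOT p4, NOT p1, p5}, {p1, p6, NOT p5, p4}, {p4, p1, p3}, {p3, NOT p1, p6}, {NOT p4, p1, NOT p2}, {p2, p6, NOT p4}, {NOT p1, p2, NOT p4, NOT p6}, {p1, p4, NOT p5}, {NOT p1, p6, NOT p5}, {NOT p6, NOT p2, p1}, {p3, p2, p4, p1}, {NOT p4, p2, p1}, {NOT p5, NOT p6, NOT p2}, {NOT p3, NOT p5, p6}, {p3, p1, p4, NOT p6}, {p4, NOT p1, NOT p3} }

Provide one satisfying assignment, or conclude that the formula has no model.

p1=false, p2=false, p3=true, p4=false, p5=false, p6=false

Suppose p4 = false.
Suppose p1 = false.
Unit clause (p3) forces p3 = true.
Unit clause (NOT p5) forces p5 = false.
Suppose p6 = false.
All clauses hold; p2 can take either value.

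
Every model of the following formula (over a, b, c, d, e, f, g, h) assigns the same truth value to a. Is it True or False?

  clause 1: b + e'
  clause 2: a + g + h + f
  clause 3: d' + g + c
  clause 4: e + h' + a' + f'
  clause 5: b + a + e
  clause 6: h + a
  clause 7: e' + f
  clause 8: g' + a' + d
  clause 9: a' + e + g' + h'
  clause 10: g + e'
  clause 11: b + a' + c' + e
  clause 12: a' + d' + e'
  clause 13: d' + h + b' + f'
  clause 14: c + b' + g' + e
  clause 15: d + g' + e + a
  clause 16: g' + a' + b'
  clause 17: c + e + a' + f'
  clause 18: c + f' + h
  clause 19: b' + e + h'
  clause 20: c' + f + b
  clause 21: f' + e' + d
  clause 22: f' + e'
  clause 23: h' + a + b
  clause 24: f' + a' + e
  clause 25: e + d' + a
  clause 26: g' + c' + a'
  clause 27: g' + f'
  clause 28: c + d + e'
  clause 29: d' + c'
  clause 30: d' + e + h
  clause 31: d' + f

Suppose a = 0.
(h) alone gives h = 1.
(b) alone gives b = 1.
(e) alone gives e = 1.
(f) alone gives f = 1.
That conflicts with the unit clause (f').
So every satisfying assignment has a = True.

True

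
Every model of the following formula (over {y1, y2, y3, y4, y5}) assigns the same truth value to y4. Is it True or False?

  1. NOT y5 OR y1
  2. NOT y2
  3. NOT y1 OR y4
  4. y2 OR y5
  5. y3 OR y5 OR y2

True

Suppose y4 = false.
(NOT y2) alone gives y2 = false.
(NOT y1) alone gives y1 = false.
(NOT y5) alone gives y5 = false.
That conflicts with the unit clause (y5).
So every satisfying assignment has y4 = True.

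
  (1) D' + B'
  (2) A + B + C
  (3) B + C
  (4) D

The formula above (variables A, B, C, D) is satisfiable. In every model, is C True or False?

True

Suppose C = 0.
Unit clause (B) forces B = 1.
Unit clause (D') forces D = 0.
But (D) is also a unit clause — contradiction.
So every satisfying assignment has C = True.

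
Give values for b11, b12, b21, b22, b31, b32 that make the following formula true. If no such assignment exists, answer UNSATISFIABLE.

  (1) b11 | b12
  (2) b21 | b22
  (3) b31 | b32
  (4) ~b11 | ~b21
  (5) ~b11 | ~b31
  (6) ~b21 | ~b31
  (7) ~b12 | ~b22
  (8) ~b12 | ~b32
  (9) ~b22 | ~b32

UNSATISFIABLE

Branch on b11: set b11 = 1.
(~b21) alone gives b21 = 0.
(b22) alone gives b22 = 1.
(~b31) alone gives b31 = 0.
(b32) alone gives b32 = 1.
But (~b32) is also a unit clause — contradiction.
So b11 must be the other value — set b11 = 0.
(b12) alone gives b12 = 1.
(~b22) alone gives b22 = 0.
(b21) alone gives b21 = 1.
(~b31) alone gives b31 = 0.
(b32) alone gives b32 = 1.
But (~b32) is also a unit clause — contradiction.
Either choice for b11 ends in contradiction.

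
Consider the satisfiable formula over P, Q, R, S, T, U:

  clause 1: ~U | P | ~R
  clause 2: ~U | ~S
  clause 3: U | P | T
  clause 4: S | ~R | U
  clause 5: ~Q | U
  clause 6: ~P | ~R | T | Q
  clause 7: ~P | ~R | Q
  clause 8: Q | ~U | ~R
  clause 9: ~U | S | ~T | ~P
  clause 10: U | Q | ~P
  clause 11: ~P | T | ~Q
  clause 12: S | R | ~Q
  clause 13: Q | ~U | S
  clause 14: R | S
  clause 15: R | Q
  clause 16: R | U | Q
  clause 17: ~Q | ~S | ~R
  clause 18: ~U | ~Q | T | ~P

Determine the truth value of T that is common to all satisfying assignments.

Suppose T = 0.
Try U = 0.
From the singleton clause (P), P = 1.
From the singleton clause (~Q), Q = 0.
Now (Q) is unsatisfied and unit — conflict.
So U must be the other value — set U = 1.
From the singleton clause (~S), S = 0.
From the singleton clause (Q), Q = 1.
From the singleton clause (~P), P = 0.
From the singleton clause (~R), R = 0.
Now (R) is unsatisfied and unit — conflict.
Neither U = 1 nor U = 0 works.
So every satisfying assignment has T = True.

True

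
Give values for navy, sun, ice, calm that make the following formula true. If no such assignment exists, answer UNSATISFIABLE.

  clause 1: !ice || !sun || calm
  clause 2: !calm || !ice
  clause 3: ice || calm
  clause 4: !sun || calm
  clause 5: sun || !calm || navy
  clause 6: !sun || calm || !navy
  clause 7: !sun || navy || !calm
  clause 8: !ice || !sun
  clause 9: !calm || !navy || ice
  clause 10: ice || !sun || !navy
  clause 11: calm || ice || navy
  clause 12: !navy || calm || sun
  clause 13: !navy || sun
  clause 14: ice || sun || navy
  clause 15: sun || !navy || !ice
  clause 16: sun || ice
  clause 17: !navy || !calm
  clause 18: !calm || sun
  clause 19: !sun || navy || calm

Suppose calm = false.
From the singleton clause (ice), ice = true.
From the singleton clause (!sun), sun = false.
From the singleton clause (!navy), navy = false.
All clauses are satisfied.

navy ↦ false, sun ↦ false, ice ↦ true, calm ↦ false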